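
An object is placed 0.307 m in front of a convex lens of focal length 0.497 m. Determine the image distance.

0.803 m

Thin-lens equation: 1/v = 1/f − 1/u = 1/(0.4970) − 1/(0.307) = 2.012 − 3.257 = -1.245, so v = -0.803 m.
The image is virtual, upright and enlarged, on the same side as the object.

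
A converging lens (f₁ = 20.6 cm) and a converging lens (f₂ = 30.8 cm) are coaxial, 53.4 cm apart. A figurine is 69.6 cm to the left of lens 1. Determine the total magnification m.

m = -1.94

Lens 1: 1/d_i1 = 1/(20.6) − 1/(69.6) = 0.03418, so d_i1 = 29.26 cm; m₁ = −d_i1/d_o1 = -0.4204.
d_o2 = 53.4 − (29.26) = 24.14 cm.
Lens 2: 1/d_i2 = 1/(30.8) − 1/(24.14) = -0.008957, so d_i2 = -111.6 cm; m₂ = −d_i2/d_o2 = +4.625.
m = m₁·m₂ = (-0.4204)(+4.625) = -1.94.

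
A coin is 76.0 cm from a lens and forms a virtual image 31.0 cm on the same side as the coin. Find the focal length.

f = -52.4 cm (diverging)

Virtual image ⇒ d_i = −31.0 cm.
1/f = 1/d_o + 1/d_i = 1/(76.0) + 1/(-31.0) = -0.01910, so f = -52.4 cm.
Since f is negative, the lens is diverging.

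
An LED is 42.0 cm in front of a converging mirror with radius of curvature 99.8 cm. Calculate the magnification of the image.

m = +6.32

f = R/2 = 99.8/2 = 49.90 cm.
1/d_i = 1/f − 1/d_o = 1/(49.90) − 1/(42.0) = -0.003769, so d_i = -265.3 cm.
m = −d_i/d_o = −(-265.3)/(42.0) = +6.32.
The image is virtual, upright and enlarged, behind the mirror.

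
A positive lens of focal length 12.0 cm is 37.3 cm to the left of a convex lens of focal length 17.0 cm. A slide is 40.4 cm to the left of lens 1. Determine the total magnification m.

m = +2.22

Lens 1: 1/d_i1 = 1/(12.0) − 1/(40.4) = 0.05858, so d_i1 = 17.07 cm; m₁ = −d_i1/d_o1 = -0.4225.
d_o2 = 37.3 − (17.07) = 20.23 cm.
Lens 2: 1/d_i2 = 1/(17.0) − 1/(20.23) = 0.009392, so d_i2 = 106.5 cm; m₂ = −d_i2/d_o2 = -5.263.
m = m₁·m₂ = (-0.4225)(-5.263) = +2.22.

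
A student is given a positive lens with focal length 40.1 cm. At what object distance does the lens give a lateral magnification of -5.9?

46.9 cm

m = −d_i/d_o ⇒ d_i = −m·d_o.
1/f = 1/d_o + 1/d_i = 1/d_o − 1/(m·d_o) = (1 − 1/m)/d_o, so d_o = f(1 − 1/m) = (40.10)(1 − 1/(-5.9)) = 46.9 cm.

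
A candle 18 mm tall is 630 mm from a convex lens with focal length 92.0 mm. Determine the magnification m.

1/d_i = 1/f − 1/d_o = 1/(92.00) − 1/(630) = 0.009282, so d_i = 107.7 mm.
m = −d_i/d_o = −(107.7)/(630) = -0.171.
The image is real, inverted and reduced, on the far side of the lens.

m = -0.171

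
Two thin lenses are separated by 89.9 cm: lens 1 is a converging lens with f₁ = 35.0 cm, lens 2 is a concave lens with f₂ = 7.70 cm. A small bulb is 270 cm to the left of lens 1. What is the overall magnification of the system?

m = -0.0200

Lens 1: 1/d_i1 = 1/(35.0) − 1/(270) = 0.02487, so d_i1 = 40.21 cm; m₁ = −d_i1/d_o1 = -0.1489.
d_o2 = 89.9 − (40.21) = 49.69 cm.
f₂ = −7.70 cm (diverging).
Lens 2: 1/d_i2 = 1/(-7.70) − 1/(49.69) = -0.1500, so d_i2 = -6.667 cm; m₂ = −d_i2/d_o2 = +0.1342.
m = m₁·m₂ = (-0.1489)(+0.1342) = -0.0200.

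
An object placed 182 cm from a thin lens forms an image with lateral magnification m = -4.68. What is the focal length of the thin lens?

m = −d_i/d_o ⇒ d_i = −m·d_o = −(-4.68)·(182) = 851.8 cm.
1/f = 1/d_o + 1/d_i = 1/(182) + 1/(851.8) = 0.006668, so f = 150 cm.
Since f is positive, the thin lens is converging.

f = 150 cm (converging)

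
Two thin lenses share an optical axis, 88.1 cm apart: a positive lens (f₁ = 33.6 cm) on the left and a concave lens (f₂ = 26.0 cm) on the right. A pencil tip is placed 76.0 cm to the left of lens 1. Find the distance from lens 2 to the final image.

13.5 cm

Lens 1: 1/d_i1 = 1/f₁ − 1/d_o1 = 1/(33.6) − 1/(76.0) = 0.01660, so d_i1 = 60.23 cm.
The intermediate image is 60.23 cm to the right of lens 1, which is 88.1 − (60.23) = 27.87 cm to the left of lens 2, so d_o2 = +27.87 cm.
Lens 2 is diverging, so f₂ = −26.0 cm.
Lens 2: 1/d_i2 = 1/f₂ − 1/d_o2 = 1/(-26.0) − 1/(27.87) = -0.07434, so d_i2 = -13.5 cm.
The final image is virtual, 13.5 cm to the left of lens 2 (overall magnification ≈ -0.38).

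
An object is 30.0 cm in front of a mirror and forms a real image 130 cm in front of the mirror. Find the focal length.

f = 24.4 cm (concave)

Real image ⇒ d_i = +130 cm.
1/f = 1/d_o + 1/d_i = 1/(30.0) + 1/(130) = 0.04103, so f = 24.4 cm.
Since f is positive, the mirror is concave.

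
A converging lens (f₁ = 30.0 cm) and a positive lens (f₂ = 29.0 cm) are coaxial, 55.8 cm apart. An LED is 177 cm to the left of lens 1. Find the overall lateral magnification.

Lens 1: 1/d_i1 = 1/(30.0) − 1/(177) = 0.02768, so d_i1 = 36.12 cm; m₁ = −d_i1/d_o1 = -0.2041.
d_o2 = 55.8 − (36.12) = 19.68 cm.
Lens 2: 1/d_i2 = 1/(29.0) − 1/(19.68) = -0.01633, so d_i2 = -61.24 cm; m₂ = −d_i2/d_o2 = +3.112.
m = m₁·m₂ = (-0.2041)(+3.112) = -0.635.

m = -0.635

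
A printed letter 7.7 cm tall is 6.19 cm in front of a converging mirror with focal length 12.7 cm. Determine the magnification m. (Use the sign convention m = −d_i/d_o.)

1/d_i = 1/f − 1/d_o = 1/(12.70) − 1/(6.19) = -0.08281, so d_i = -12.08 cm.
m = −d_i/d_o = −(-12.08)/(6.19) = +1.95.
The image is virtual, upright and enlarged, behind the mirror.

m = +1.95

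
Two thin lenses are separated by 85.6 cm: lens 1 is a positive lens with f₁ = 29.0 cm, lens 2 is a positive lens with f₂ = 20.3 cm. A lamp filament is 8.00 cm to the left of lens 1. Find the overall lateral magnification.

m = -0.367

Lens 1: 1/d_i1 = 1/(29.0) − 1/(8.00) = -0.09052, so d_i1 = -11.05 cm; m₁ = −d_i1/d_o1 = +1.381.
d_o2 = 85.6 − (-11.05) = 96.65 cm.
Lens 2: 1/d_i2 = 1/(20.3) − 1/(96.65) = 0.03891, so d_i2 = 25.70 cm; m₂ = −d_i2/d_o2 = -0.2659.
m = m₁·m₂ = (+1.381)(-0.2659) = -0.367.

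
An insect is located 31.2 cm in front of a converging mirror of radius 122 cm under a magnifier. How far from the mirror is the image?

f = R/2 = 122/2 = 61.00 cm.
Mirror equation: 1/q = 1/f − 1/p = 1/(61.00) − 1/(31.2) = 0.01639 − 0.03205 = -0.01566, so q = -63.9 cm.
The image is virtual, upright and enlarged, behind the mirror.

63.9 cm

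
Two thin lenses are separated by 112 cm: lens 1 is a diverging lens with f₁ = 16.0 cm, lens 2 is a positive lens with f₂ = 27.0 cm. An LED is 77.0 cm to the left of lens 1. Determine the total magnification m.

m = -0.0473

f₁ = −16.0 cm (diverging).
Lens 1: 1/d_i1 = 1/(-16.0) − 1/(77.0) = -0.07549, so d_i1 = -13.25 cm; m₁ = −d_i1/d_o1 = +0.1721.
d_o2 = 112 − (-13.25) = 125.2 cm.
Lens 2: 1/d_i2 = 1/(27.0) − 1/(125.2) = 0.02905, so d_i2 = 34.42 cm; m₂ = −d_i2/d_o2 = -0.2749.
m = m₁·m₂ = (+0.1721)(-0.2749) = -0.0473.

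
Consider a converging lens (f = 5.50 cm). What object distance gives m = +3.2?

3.78 cm

m = −d_i/d_o ⇒ d_i = −m·d_o.
1/f = 1/d_o + 1/d_i = 1/d_o − 1/(m·d_o) = (1 − 1/m)/d_o, so d_o = f(1 − 1/m) = (5.500)(1 − 1/(+3.2)) = 3.78 cm.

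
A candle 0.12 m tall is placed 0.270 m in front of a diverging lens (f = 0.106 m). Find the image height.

0.0338 m

For a diverging lens, f = -0.106 m.
1/d_i = 1/f − 1/d_o = 1/(-0.1060) − 1/(0.270) = -13.14, so d_i = -0.07612 m.
m = −d_i/d_o = +0.2819.
|h_i| = |m|·h_o = 0.2819 × 0.12 = 0.0338 m. The image is virtual, upright and reduced, on the same side as the object.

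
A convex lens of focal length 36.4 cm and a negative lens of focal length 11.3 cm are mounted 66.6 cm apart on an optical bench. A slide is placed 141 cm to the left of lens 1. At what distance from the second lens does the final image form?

6.87 cm

Lens 1: 1/d_i1 = 1/f₁ − 1/d_o1 = 1/(36.4) − 1/(141) = 0.02038, so d_i1 = 49.07 cm.
The intermediate image is 49.07 cm to the right of lens 1, which is 66.6 − (49.07) = 17.53 cm to the left of lens 2, so d_o2 = +17.53 cm.
Lens 2 is diverging, so f₂ = −11.3 cm.
Lens 2: 1/d_i2 = 1/f₂ − 1/d_o2 = 1/(-11.3) − 1/(17.53) = -0.1455, so d_i2 = -6.87 cm.
The final image is virtual, 6.87 cm to the left of lens 2 (overall magnification ≈ -0.14).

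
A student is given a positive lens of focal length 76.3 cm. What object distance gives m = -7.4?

86.6 cm

m = −d_i/d_o ⇒ d_i = −m·d_o.
1/f = 1/d_o + 1/d_i = 1/d_o − 1/(m·d_o) = (1 − 1/m)/d_o, so d_o = f(1 − 1/m) = (76.30)(1 − 1/(-7.4)) = 86.6 cm.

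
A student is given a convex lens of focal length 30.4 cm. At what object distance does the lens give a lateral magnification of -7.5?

m = −d_i/d_o ⇒ d_i = −m·d_o.
1/f = 1/d_o + 1/d_i = 1/d_o − 1/(m·d_o) = (1 − 1/m)/d_o, so d_o = f(1 − 1/m) = (30.40)(1 − 1/(-7.5)) = 34.5 cm.

34.5 cm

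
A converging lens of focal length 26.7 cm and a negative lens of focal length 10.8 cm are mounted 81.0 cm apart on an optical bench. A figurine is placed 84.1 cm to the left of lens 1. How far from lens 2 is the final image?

8.59 cm

Lens 1: 1/d_i1 = 1/f₁ − 1/d_o1 = 1/(26.7) − 1/(84.1) = 0.02556, so d_i1 = 39.12 cm.
The intermediate image is 39.12 cm to the right of lens 1, which is 81.0 − (39.12) = 41.88 cm to the left of lens 2, so d_o2 = +41.88 cm.
Lens 2 is diverging, so f₂ = −10.8 cm.
Lens 2: 1/d_i2 = 1/f₂ − 1/d_o2 = 1/(-10.8) − 1/(41.88) = -0.1165, so d_i2 = -8.59 cm.
The final image is virtual, 8.59 cm to the left of lens 2 (overall magnification ≈ -0.095).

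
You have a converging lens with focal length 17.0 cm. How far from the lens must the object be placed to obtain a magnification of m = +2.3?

9.61 cm

m = −d_i/d_o ⇒ d_i = −m·d_o.
1/f = 1/d_o + 1/d_i = 1/d_o − 1/(m·d_o) = (1 − 1/m)/d_o, so d_o = f(1 − 1/m) = (17.00)(1 − 1/(+2.3)) = 9.61 cm.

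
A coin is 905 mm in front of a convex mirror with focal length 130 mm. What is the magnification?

For a convex mirror, f = -130 mm.
1/d_i = 1/f − 1/d_o = 1/(-130.0) − 1/(905) = -0.008797, so d_i = -113.7 mm.
m = −d_i/d_o = −(-113.7)/(905) = +0.126.
The image is virtual, upright and reduced, behind the mirror.

m = +0.126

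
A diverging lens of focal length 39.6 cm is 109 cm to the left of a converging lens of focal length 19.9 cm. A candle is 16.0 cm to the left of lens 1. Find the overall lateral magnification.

m = -0.141

f₁ = −39.6 cm (diverging).
Lens 1: 1/d_i1 = 1/(-39.6) − 1/(16.0) = -0.08775, so d_i1 = -11.40 cm; m₁ = −d_i1/d_o1 = +0.7125.
d_o2 = 109 − (-11.40) = 120.4 cm.
Lens 2: 1/d_i2 = 1/(19.9) − 1/(120.4) = 0.04195, so d_i2 = 23.84 cm; m₂ = −d_i2/d_o2 = -0.1980.
m = m₁·m₂ = (+0.7125)(-0.1980) = -0.141.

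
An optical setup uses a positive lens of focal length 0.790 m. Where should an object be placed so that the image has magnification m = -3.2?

m = −d_i/d_o ⇒ d_i = −m·d_o.
1/f = 1/d_o + 1/d_i = 1/d_o − 1/(m·d_o) = (1 − 1/m)/d_o, so d_o = f(1 − 1/m) = (0.7900)(1 − 1/(-3.2)) = 1.04 m.

1.04 m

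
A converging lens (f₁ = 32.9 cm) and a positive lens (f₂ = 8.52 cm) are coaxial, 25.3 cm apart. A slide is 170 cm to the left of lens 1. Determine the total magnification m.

m = -0.0851

Lens 1: 1/d_i1 = 1/(32.9) − 1/(170) = 0.02451, so d_i1 = 40.80 cm; m₁ = −d_i1/d_o1 = -0.2400.
d_o2 = 25.3 − (40.80) = -15.50 cm (virtual object).
Lens 2: 1/d_i2 = 1/(8.52) − 1/(-15.50) = 0.1819, so d_i2 = 5.498 cm; m₂ = −d_i2/d_o2 = +0.3547.
m = m₁·m₂ = (-0.2400)(+0.3547) = -0.0851.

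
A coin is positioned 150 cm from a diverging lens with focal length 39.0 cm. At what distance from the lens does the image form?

31.0 cm

For a diverging lens, f = -39.0 cm.
Lens equation: 1/v = 1/f − 1/u = 1/(-39.00) − 1/(150) = -0.02564 − 0.006667 = -0.03231, so v = -31.0 cm.
The image is virtual, upright and reduced, on the same side as the object.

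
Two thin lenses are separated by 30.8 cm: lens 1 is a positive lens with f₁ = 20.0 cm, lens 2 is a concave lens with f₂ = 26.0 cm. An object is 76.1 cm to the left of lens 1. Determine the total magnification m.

m = -0.312

Lens 1: 1/d_i1 = 1/(20.0) − 1/(76.1) = 0.03686, so d_i1 = 27.13 cm; m₁ = −d_i1/d_o1 = -0.3565.
d_o2 = 30.8 − (27.13) = 3.670 cm.
f₂ = −26.0 cm (diverging).
Lens 2: 1/d_i2 = 1/(-26.0) − 1/(3.670) = -0.3109, so d_i2 = -3.216 cm; m₂ = −d_i2/d_o2 = +0.8763.
m = m₁·m₂ = (-0.3565)(+0.8763) = -0.312.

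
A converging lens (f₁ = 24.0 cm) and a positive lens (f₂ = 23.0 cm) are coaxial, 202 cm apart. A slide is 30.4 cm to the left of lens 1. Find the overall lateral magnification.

Lens 1: 1/d_i1 = 1/(24.0) − 1/(30.4) = 0.008772, so d_i1 = 114.0 cm; m₁ = −d_i1/d_o1 = -3.750.
d_o2 = 202 − (114.0) = 88.00 cm.
Lens 2: 1/d_i2 = 1/(23.0) − 1/(88.00) = 0.03211, so d_i2 = 31.14 cm; m₂ = −d_i2/d_o2 = -0.3538.
m = m₁·m₂ = (-3.750)(-0.3538) = +1.33.

m = +1.33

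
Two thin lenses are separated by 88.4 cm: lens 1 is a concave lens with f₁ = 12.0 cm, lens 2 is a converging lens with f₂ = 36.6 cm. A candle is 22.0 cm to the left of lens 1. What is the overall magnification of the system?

f₁ = −12.0 cm (diverging).
Lens 1: 1/d_i1 = 1/(-12.0) − 1/(22.0) = -0.1288, so d_i1 = -7.765 cm; m₁ = −d_i1/d_o1 = +0.3530.
d_o2 = 88.4 − (-7.765) = 96.17 cm.
Lens 2: 1/d_i2 = 1/(36.6) − 1/(96.17) = 0.01692, so d_i2 = 59.09 cm; m₂ = −d_i2/d_o2 = -0.6144.
m = m₁·m₂ = (+0.3530)(-0.6144) = -0.217.

m = -0.217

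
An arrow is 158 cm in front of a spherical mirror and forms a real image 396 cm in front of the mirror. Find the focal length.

Real image ⇒ d_i = +396 cm.
1/f = 1/d_o + 1/d_i = 1/(158) + 1/(396) = 0.008854, so f = 113 cm.
Since f is positive, the spherical mirror is concave.

f = 113 cm (concave)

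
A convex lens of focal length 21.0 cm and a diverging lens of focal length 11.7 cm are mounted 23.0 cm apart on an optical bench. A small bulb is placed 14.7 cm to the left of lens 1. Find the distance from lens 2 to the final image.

Lens 1: 1/d_i1 = 1/f₁ − 1/d_o1 = 1/(21.0) − 1/(14.7) = -0.02041, so d_i1 = -49.00 cm.
The intermediate image is 49.00 cm to the left of lens 1 (virtual), which is 23.0 − (-49.00) = 72.00 cm to the left of lens 2, so d_o2 = +72.00 cm.
Lens 2 is diverging, so f₂ = −11.7 cm.
Lens 2: 1/d_i2 = 1/f₂ − 1/d_o2 = 1/(-11.7) − 1/(72.00) = -0.09936, so d_i2 = -10.1 cm.
The final image is virtual, 10.1 cm to the left of lens 2 (overall magnification ≈ 0.47).

10.1 cm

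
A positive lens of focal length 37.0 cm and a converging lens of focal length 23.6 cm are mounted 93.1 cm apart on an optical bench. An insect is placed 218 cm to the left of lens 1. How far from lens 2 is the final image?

Lens 1: 1/d_i1 = 1/f₁ − 1/d_o1 = 1/(37.0) − 1/(218) = 0.02244, so d_i1 = 44.56 cm.
The intermediate image is 44.56 cm to the right of lens 1, which is 93.1 − (44.56) = 48.54 cm to the left of lens 2, so d_o2 = +48.54 cm.
Lens 2: 1/d_i2 = 1/f₂ − 1/d_o2 = 1/(23.6) − 1/(48.54) = 0.02177, so d_i2 = 45.9 cm.
The final image is real, 45.9 cm to the right of lens 2 (overall magnification ≈ 0.19).

45.9 cm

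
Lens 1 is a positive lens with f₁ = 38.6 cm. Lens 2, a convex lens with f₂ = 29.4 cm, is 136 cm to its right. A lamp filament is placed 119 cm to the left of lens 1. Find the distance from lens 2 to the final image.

46.9 cm

Lens 1: 1/d_i1 = 1/f₁ − 1/d_o1 = 1/(38.6) − 1/(119) = 0.01750, so d_i1 = 57.13 cm.
The intermediate image is 57.13 cm to the right of lens 1, which is 136 − (57.13) = 78.87 cm to the left of lens 2, so d_o2 = +78.87 cm.
Lens 2: 1/d_i2 = 1/f₂ − 1/d_o2 = 1/(29.4) − 1/(78.87) = 0.02133, so d_i2 = 46.9 cm.
The final image is real, 46.9 cm to the right of lens 2 (overall magnification ≈ 0.29).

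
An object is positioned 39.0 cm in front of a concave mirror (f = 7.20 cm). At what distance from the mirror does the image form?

8.83 cm

Mirror equation: 1/v = 1/f − 1/u = 1/(7.200) − 1/(39.0) = 0.1389 − 0.02564 = 0.1132, so v = 8.83 cm.
The image is real, inverted and reduced, in front of the mirror.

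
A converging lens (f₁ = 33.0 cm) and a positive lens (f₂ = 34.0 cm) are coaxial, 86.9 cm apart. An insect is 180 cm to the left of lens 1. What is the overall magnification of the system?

m = +0.611

Lens 1: 1/d_i1 = 1/(33.0) − 1/(180) = 0.02475, so d_i1 = 40.41 cm; m₁ = −d_i1/d_o1 = -0.2245.
d_o2 = 86.9 − (40.41) = 46.49 cm.
Lens 2: 1/d_i2 = 1/(34.0) − 1/(46.49) = 0.007902, so d_i2 = 126.6 cm; m₂ = −d_i2/d_o2 = -2.722.
m = m₁·m₂ = (-0.2245)(-2.722) = +0.611.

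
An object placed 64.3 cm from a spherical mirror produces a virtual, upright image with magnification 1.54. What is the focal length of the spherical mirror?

m = −d_i/d_o ⇒ d_i = −m·d_o = −(+1.54)·(64.3) = -99.02 cm.
1/f = 1/d_o + 1/d_i = 1/(64.3) + 1/(-99.02) = 0.005453, so f = 183 cm.
Since f is positive, the spherical mirror is concave.

f = 183 cm (concave)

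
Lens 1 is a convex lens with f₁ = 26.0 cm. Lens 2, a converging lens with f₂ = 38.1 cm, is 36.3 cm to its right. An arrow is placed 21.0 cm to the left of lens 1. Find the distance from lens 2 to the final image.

51.6 cm

Lens 1: 1/d_i1 = 1/f₁ − 1/d_o1 = 1/(26.0) − 1/(21.0) = -0.009158, so d_i1 = -109.2 cm.
The intermediate image is 109.2 cm to the left of lens 1 (virtual), which is 36.3 − (-109.2) = 145.5 cm to the left of lens 2, so d_o2 = +145.5 cm.
Lens 2: 1/d_i2 = 1/f₂ − 1/d_o2 = 1/(38.1) − 1/(145.5) = 0.01937, so d_i2 = 51.6 cm.
The final image is real, 51.6 cm to the right of lens 2 (overall magnification ≈ -1.8).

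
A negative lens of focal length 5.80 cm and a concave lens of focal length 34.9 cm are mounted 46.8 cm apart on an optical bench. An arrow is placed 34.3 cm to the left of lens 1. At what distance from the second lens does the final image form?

Lens 1 is diverging, so f₁ = −5.80 cm.
Lens 1: 1/d_i1 = 1/f₁ − 1/d_o1 = 1/(-5.80) − 1/(34.3) = -0.2016, so d_i1 = -4.961 cm.
The intermediate image is 4.961 cm to the left of lens 1 (virtual), which is 46.8 − (-4.961) = 51.76 cm to the left of lens 2, so d_o2 = +51.76 cm.
Lens 2 is diverging, so f₂ = −34.9 cm.
Lens 2: 1/d_i2 = 1/f₂ − 1/d_o2 = 1/(-34.9) − 1/(51.76) = -0.04797, so d_i2 = -20.8 cm.
The final image is virtual, 20.8 cm to the left of lens 2 (overall magnification ≈ 0.058).

20.8 cm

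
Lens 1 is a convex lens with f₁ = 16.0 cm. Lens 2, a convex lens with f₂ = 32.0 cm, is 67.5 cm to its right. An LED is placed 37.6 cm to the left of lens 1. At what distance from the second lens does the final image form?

Lens 1: 1/d_i1 = 1/f₁ − 1/d_o1 = 1/(16.0) − 1/(37.6) = 0.03590, so d_i1 = 27.85 cm.
The intermediate image is 27.85 cm to the right of lens 1, which is 67.5 − (27.85) = 39.65 cm to the left of lens 2, so d_o2 = +39.65 cm.
Lens 2: 1/d_i2 = 1/f₂ − 1/d_o2 = 1/(32.0) − 1/(39.65) = 0.006029, so d_i2 = 166 cm.
The final image is real, 166 cm to the right of lens 2 (overall magnification ≈ 3.1).

166 cm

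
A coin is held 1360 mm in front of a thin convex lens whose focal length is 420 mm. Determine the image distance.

608 mm

Thin-lens equation: 1/q = 1/f − 1/p = 1/(420.0) − 1/(1360) = 0.002381 − 0.0007353 = 0.001646, so q = 608 mm.
The image is real, inverted and reduced, on the far side of the lens.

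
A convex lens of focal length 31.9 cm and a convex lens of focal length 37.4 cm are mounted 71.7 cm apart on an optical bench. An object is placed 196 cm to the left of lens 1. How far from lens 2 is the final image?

Lens 1: 1/d_i1 = 1/f₁ − 1/d_o1 = 1/(31.9) − 1/(196) = 0.02625, so d_i1 = 38.10 cm.
The intermediate image is 38.10 cm to the right of lens 1, which is 71.7 − (38.10) = 33.60 cm to the left of lens 2, so d_o2 = +33.60 cm.
Lens 2: 1/d_i2 = 1/f₂ − 1/d_o2 = 1/(37.4) − 1/(33.60) = -0.003024, so d_i2 = -331 cm.
The final image is virtual, 331 cm to the left of lens 2 (overall magnification ≈ -1.9).

331 cm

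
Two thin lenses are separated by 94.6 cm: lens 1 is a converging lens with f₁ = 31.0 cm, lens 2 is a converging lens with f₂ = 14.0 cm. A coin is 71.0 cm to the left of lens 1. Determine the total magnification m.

m = +0.424

Lens 1: 1/d_i1 = 1/(31.0) − 1/(71.0) = 0.01817, so d_i1 = 55.02 cm; m₁ = −d_i1/d_o1 = -0.7749.
d_o2 = 94.6 − (55.02) = 39.58 cm.
Lens 2: 1/d_i2 = 1/(14.0) − 1/(39.58) = 0.04616, so d_i2 = 21.66 cm; m₂ = −d_i2/d_o2 = -0.5473.
m = m₁·m₂ = (-0.7749)(-0.5473) = +0.424.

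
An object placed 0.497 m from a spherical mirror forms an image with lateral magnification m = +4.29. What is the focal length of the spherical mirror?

m = −d_i/d_o ⇒ d_i = −m·d_o = −(+4.29)·(0.497) = -2.132 m.
1/f = 1/d_o + 1/d_i = 1/(0.497) + 1/(-2.132) = 1.543, so f = 0.648 m.
Since f is positive, the spherical mirror is concave.

f = 0.648 m (concave)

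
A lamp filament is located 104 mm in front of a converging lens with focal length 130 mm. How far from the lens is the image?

Lens equation: 1/d_i = 1/f − 1/d_o = 1/(130.0) − 1/(104) = 0.007692 − 0.009615 = -0.001923, so d_i = -520 mm.
The image is virtual, upright and enlarged, on the same side as the object.

520 mm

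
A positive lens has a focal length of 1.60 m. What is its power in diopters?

P = 1/f = 1/(1.60 m) = +0.625 D.

P = +0.625 D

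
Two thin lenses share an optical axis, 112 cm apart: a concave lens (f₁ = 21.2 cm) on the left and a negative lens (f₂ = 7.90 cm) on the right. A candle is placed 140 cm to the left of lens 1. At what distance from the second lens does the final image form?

Lens 1 is diverging, so f₁ = −21.2 cm.
Lens 1: 1/d_i1 = 1/f₁ − 1/d_o1 = 1/(-21.2) − 1/(140) = -0.05431, so d_i1 = -18.41 cm.
The intermediate image is 18.41 cm to the left of lens 1 (virtual), which is 112 − (-18.41) = 130.4 cm to the left of lens 2, so d_o2 = +130.4 cm.
Lens 2 is diverging, so f₂ = −7.90 cm.
Lens 2: 1/d_i2 = 1/f₂ − 1/d_o2 = 1/(-7.90) − 1/(130.4) = -0.1343, so d_i2 = -7.45 cm.
The final image is virtual, 7.45 cm to the left of lens 2 (overall magnification ≈ 0.0075).

7.45 cm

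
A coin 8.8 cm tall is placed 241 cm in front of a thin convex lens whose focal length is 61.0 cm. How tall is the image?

2.98 cm

1/d_i = 1/f − 1/d_o = 1/(61.00) − 1/(241) = 0.01224, so d_i = 81.67 cm.
m = −d_i/d_o = -0.3389.
|h_i| = |m|·h_o = 0.3389 × 8.8 = 2.98 cm. The image is real, inverted and reduced, on the far side of the lens.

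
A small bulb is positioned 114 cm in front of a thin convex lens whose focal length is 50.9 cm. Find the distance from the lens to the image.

92.0 cm

Thin-lens equation: 1/s_i = 1/f − 1/s_o = 1/(50.90) − 1/(114) = 0.01965 − 0.008772 = 0.01087, so s_i = 92.0 cm.
The image is real, inverted and reduced, on the far side of the lens.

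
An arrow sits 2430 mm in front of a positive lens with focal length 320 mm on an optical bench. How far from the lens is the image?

Thin-lens equation: 1/s_i = 1/f − 1/s_o = 1/(320.0) − 1/(2430) = 0.003125 − 0.0004115 = 0.002713, so s_i = 369 mm.
The image is real, inverted and reduced, on the far side of the lens.

369 mm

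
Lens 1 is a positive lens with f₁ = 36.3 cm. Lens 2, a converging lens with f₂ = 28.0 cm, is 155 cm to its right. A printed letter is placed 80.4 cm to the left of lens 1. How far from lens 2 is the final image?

Lens 1: 1/d_i1 = 1/f₁ − 1/d_o1 = 1/(36.3) − 1/(80.4) = 0.01511, so d_i1 = 66.18 cm.
The intermediate image is 66.18 cm to the right of lens 1, which is 155 − (66.18) = 88.82 cm to the left of lens 2, so d_o2 = +88.82 cm.
Lens 2: 1/d_i2 = 1/f₂ − 1/d_o2 = 1/(28.0) − 1/(88.82) = 0.02446, so d_i2 = 40.9 cm.
The final image is real, 40.9 cm to the right of lens 2 (overall magnification ≈ 0.38).

40.9 cm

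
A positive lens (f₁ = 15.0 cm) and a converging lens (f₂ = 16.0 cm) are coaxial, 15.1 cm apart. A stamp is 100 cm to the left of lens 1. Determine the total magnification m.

m = -0.152

Lens 1: 1/d_i1 = 1/(15.0) − 1/(100) = 0.05667, so d_i1 = 17.65 cm; m₁ = −d_i1/d_o1 = -0.1765.
d_o2 = 15.1 − (17.65) = -2.550 cm (virtual object).
Lens 2: 1/d_i2 = 1/(16.0) − 1/(-2.550) = 0.4547, so d_i2 = 2.199 cm; m₂ = −d_i2/d_o2 = +0.8625.
m = m₁·m₂ = (-0.1765)(+0.8625) = -0.152.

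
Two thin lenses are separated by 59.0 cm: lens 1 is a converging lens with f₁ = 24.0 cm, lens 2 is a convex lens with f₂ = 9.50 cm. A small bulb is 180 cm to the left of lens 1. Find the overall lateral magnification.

Lens 1: 1/d_i1 = 1/(24.0) − 1/(180) = 0.03611, so d_i1 = 27.69 cm; m₁ = −d_i1/d_o1 = -0.1538.
d_o2 = 59.0 − (27.69) = 31.31 cm.
Lens 2: 1/d_i2 = 1/(9.50) − 1/(31.31) = 0.07332, so d_i2 = 13.64 cm; m₂ = −d_i2/d_o2 = -0.4356.
m = m₁·m₂ = (-0.1538)(-0.4356) = +0.0670.

m = +0.0670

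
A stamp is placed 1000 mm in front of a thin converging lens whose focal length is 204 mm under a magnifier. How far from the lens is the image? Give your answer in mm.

Thin-lens equation: 1/v = 1/f − 1/u = 1/(204.0) − 1/(1000) = 0.004902 − 0.001000 = 0.003902, so v = 256 mm.
The image is real, inverted and reduced, on the far side of the lens.

256 mm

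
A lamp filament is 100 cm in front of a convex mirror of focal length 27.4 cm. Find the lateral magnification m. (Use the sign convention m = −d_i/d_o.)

m = +0.215

For a convex mirror, f = -27.4 cm.
1/d_i = 1/f − 1/d_o = 1/(-27.40) − 1/(100) = -0.04650, so d_i = -21.51 cm.
m = −d_i/d_o = −(-21.51)/(100) = +0.215.
The image is virtual, upright and reduced, behind the mirror.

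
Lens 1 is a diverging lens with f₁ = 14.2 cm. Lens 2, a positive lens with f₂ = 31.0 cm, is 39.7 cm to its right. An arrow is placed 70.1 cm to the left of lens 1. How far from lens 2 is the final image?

77.9 cm

Lens 1 is diverging, so f₁ = −14.2 cm.
Lens 1: 1/d_i1 = 1/f₁ − 1/d_o1 = 1/(-14.2) − 1/(70.1) = -0.08469, so d_i1 = -11.81 cm.
The intermediate image is 11.81 cm to the left of lens 1 (virtual), which is 39.7 − (-11.81) = 51.51 cm to the left of lens 2, so d_o2 = +51.51 cm.
Lens 2: 1/d_i2 = 1/f₂ − 1/d_o2 = 1/(31.0) − 1/(51.51) = 0.01284, so d_i2 = 77.9 cm.
The final image is real, 77.9 cm to the right of lens 2 (overall magnification ≈ -0.25).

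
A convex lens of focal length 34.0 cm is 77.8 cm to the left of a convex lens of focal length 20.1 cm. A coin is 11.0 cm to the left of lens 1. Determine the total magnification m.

m = -0.402

Lens 1: 1/d_i1 = 1/(34.0) − 1/(11.0) = -0.06150, so d_i1 = -16.26 cm; m₁ = −d_i1/d_o1 = +1.478.
d_o2 = 77.8 − (-16.26) = 94.06 cm.
Lens 2: 1/d_i2 = 1/(20.1) − 1/(94.06) = 0.03912, so d_i2 = 25.56 cm; m₂ = −d_i2/d_o2 = -0.2718.
m = m₁·m₂ = (+1.478)(-0.2718) = -0.402.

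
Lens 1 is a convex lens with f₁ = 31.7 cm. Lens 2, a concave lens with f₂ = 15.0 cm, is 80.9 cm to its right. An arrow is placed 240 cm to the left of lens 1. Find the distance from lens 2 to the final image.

11.2 cm

Lens 1: 1/d_i1 = 1/f₁ − 1/d_o1 = 1/(31.7) − 1/(240) = 0.02738, so d_i1 = 36.52 cm.
The intermediate image is 36.52 cm to the right of lens 1, which is 80.9 − (36.52) = 44.38 cm to the left of lens 2, so d_o2 = +44.38 cm.
Lens 2 is diverging, so f₂ = −15.0 cm.
Lens 2: 1/d_i2 = 1/f₂ − 1/d_o2 = 1/(-15.0) − 1/(44.38) = -0.08920, so d_i2 = -11.2 cm.
The final image is virtual, 11.2 cm to the left of lens 2 (overall magnification ≈ -0.038).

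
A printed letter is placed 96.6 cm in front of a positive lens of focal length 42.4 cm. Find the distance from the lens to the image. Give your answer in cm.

75.6 cm

Thin-lens equation: 1/v = 1/f − 1/u = 1/(42.40) − 1/(96.6) = 0.02358 − 0.01035 = 0.01323, so v = 75.6 cm.
The image is real, inverted and reduced, on the far side of the lens.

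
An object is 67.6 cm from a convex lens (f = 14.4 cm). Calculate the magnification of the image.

m = -0.271

1/d_i = 1/f − 1/d_o = 1/(14.40) − 1/(67.6) = 0.05465, so d_i = 18.30 cm.
m = −d_i/d_o = −(18.30)/(67.6) = -0.271.
The image is real, inverted and reduced, on the far side of the lens.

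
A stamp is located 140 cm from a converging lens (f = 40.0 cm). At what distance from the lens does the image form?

56.0 cm

Lens equation: 1/d_i = 1/f − 1/d_o = 1/(40.00) − 1/(140) = 0.02500 − 0.007143 = 0.01786, so d_i = 56.0 cm.
The image is real, inverted and reduced, on the far side of the lens.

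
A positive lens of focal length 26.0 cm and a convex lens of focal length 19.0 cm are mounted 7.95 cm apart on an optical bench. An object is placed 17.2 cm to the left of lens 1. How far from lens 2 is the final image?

28.1 cm

Lens 1: 1/d_i1 = 1/f₁ − 1/d_o1 = 1/(26.0) − 1/(17.2) = -0.01968, so d_i1 = -50.82 cm.
The intermediate image is 50.82 cm to the left of lens 1 (virtual), which is 7.95 − (-50.82) = 58.77 cm to the left of lens 2, so d_o2 = +58.77 cm.
Lens 2: 1/d_i2 = 1/f₂ − 1/d_o2 = 1/(19.0) − 1/(58.77) = 0.03562, so d_i2 = 28.1 cm.
The final image is real, 28.1 cm to the right of lens 2 (overall magnification ≈ -1.4).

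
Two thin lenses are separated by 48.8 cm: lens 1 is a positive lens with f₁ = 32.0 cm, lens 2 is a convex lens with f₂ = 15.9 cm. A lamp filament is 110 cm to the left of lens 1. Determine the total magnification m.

m = -0.533

Lens 1: 1/d_i1 = 1/(32.0) − 1/(110) = 0.02216, so d_i1 = 45.13 cm; m₁ = −d_i1/d_o1 = -0.4103.
d_o2 = 48.8 − (45.13) = 3.670 cm.
Lens 2: 1/d_i2 = 1/(15.9) − 1/(3.670) = -0.2096, so d_i2 = -4.771 cm; m₂ = −d_i2/d_o2 = +1.300.
m = m₁·m₂ = (-0.4103)(+1.300) = -0.533.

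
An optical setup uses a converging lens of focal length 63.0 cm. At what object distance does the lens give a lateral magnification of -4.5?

m = −d_i/d_o ⇒ d_i = −m·d_o.
1/f = 1/d_o + 1/d_i = 1/d_o − 1/(m·d_o) = (1 − 1/m)/d_o, so d_o = f(1 − 1/m) = (63.00)(1 − 1/(-4.5)) = 77.0 cm.

77.0 cm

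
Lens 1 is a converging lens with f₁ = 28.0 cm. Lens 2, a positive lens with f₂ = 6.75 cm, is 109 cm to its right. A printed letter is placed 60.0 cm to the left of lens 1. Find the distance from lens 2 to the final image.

7.67 cm

Lens 1: 1/d_i1 = 1/f₁ − 1/d_o1 = 1/(28.0) − 1/(60.0) = 0.01905, so d_i1 = 52.50 cm.
The intermediate image is 52.50 cm to the right of lens 1, which is 109 − (52.50) = 56.50 cm to the left of lens 2, so d_o2 = +56.50 cm.
Lens 2: 1/d_i2 = 1/f₂ − 1/d_o2 = 1/(6.75) − 1/(56.50) = 0.1304, so d_i2 = 7.67 cm.
The final image is real, 7.67 cm to the right of lens 2 (overall magnification ≈ 0.12).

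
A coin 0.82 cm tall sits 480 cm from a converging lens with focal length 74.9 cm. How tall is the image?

0.152 cm

1/d_i = 1/f − 1/d_o = 1/(74.90) − 1/(480) = 0.01127, so d_i = 88.75 cm.
m = −d_i/d_o = -0.1849.
|h_i| = |m|·h_o = 0.1849 × 0.82 = 0.152 cm. The image is real, inverted and reduced, on the far side of the lens.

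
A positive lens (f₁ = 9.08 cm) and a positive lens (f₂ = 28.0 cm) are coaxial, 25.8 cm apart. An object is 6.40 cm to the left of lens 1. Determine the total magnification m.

m = -4.87

Lens 1: 1/d_i1 = 1/(9.08) − 1/(6.40) = -0.04612, so d_i1 = -21.68 cm; m₁ = −d_i1/d_o1 = +3.387.
d_o2 = 25.8 − (-21.68) = 47.48 cm.
Lens 2: 1/d_i2 = 1/(28.0) − 1/(47.48) = 0.01465, so d_i2 = 68.25 cm; m₂ = −d_i2/d_o2 = -1.437.
m = m₁·m₂ = (+3.387)(-1.437) = -4.87.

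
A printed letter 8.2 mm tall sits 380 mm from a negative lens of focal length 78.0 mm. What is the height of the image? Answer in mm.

1.40 mm

For a negative lens, f = -78.0 mm.
1/d_i = 1/f − 1/d_o = 1/(-78.00) − 1/(380) = -0.01545, so d_i = -64.72 mm.
m = −d_i/d_o = +0.1703.
|h_i| = |m|·h_o = 0.1703 × 8.2 = 1.40 mm. The image is virtual, upright and reduced, on the same side as the object.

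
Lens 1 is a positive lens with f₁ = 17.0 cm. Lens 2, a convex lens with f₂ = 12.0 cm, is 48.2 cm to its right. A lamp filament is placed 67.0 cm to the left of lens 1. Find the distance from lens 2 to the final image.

22.7 cm

Lens 1: 1/d_i1 = 1/f₁ − 1/d_o1 = 1/(17.0) − 1/(67.0) = 0.04390, so d_i1 = 22.78 cm.
The intermediate image is 22.78 cm to the right of lens 1, which is 48.2 − (22.78) = 25.42 cm to the left of lens 2, so d_o2 = +25.42 cm.
Lens 2: 1/d_i2 = 1/f₂ − 1/d_o2 = 1/(12.0) − 1/(25.42) = 0.04399, so d_i2 = 22.7 cm.
The final image is real, 22.7 cm to the right of lens 2 (overall magnification ≈ 0.30).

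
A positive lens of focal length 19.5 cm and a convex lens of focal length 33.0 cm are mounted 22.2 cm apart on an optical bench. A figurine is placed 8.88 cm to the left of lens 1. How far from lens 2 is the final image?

231 cm

Lens 1: 1/d_i1 = 1/f₁ − 1/d_o1 = 1/(19.5) − 1/(8.88) = -0.06133, so d_i1 = -16.31 cm.
The intermediate image is 16.31 cm to the left of lens 1 (virtual), which is 22.2 − (-16.31) = 38.51 cm to the left of lens 2, so d_o2 = +38.51 cm.
Lens 2: 1/d_i2 = 1/f₂ − 1/d_o2 = 1/(33.0) − 1/(38.51) = 0.004336, so d_i2 = 231 cm.
The final image is real, 231 cm to the right of lens 2 (overall magnification ≈ -11).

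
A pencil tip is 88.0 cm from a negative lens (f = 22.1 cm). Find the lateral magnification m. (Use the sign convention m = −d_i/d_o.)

m = +0.201

For a negative lens, f = -22.1 cm.
1/d_i = 1/f − 1/d_o = 1/(-22.10) − 1/(88.0) = -0.05661, so d_i = -17.66 cm.
m = −d_i/d_o = −(-17.66)/(88.0) = +0.201.
The image is virtual, upright and reduced, on the same side as the object.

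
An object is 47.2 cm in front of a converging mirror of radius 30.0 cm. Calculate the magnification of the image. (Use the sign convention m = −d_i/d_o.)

m = -0.466

f = R/2 = 30.0/2 = 15.00 cm.
1/d_i = 1/f − 1/d_o = 1/(15.00) − 1/(47.2) = 0.04548, so d_i = 21.99 cm.
m = −d_i/d_o = −(21.99)/(47.2) = -0.466.
The image is real, inverted and reduced, in front of the mirror.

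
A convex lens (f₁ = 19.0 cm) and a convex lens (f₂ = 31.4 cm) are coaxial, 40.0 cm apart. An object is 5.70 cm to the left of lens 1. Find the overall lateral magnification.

Lens 1: 1/d_i1 = 1/(19.0) − 1/(5.70) = -0.1228, so d_i1 = -8.143 cm; m₁ = −d_i1/d_o1 = +1.429.
d_o2 = 40.0 − (-8.143) = 48.14 cm.
Lens 2: 1/d_i2 = 1/(31.4) − 1/(48.14) = 0.01107, so d_i2 = 90.30 cm; m₂ = −d_i2/d_o2 = -1.876.
m = m₁·m₂ = (+1.429)(-1.876) = -2.68.

m = -2.68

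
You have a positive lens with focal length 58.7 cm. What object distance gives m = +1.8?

m = −d_i/d_o ⇒ d_i = −m·d_o.
1/f = 1/d_o + 1/d_i = 1/d_o − 1/(m·d_o) = (1 − 1/m)/d_o, so d_o = f(1 − 1/m) = (58.70)(1 − 1/(+1.8)) = 26.1 cm.

26.1 cm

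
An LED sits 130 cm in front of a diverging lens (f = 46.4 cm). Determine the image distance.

34.2 cm

For a diverging lens, f = -46.4 cm.
Thin-lens equation: 1/v = 1/f − 1/u = 1/(-46.40) − 1/(130) = -0.02155 − 0.007692 = -0.02924, so v = -34.2 cm.
The image is virtual, upright and reduced, on the same side as the object.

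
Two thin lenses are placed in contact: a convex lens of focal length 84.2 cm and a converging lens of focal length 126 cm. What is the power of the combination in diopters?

P₁ = 1/f₁ = 1/(0.842 m) = +1.188 D; P₂ = 1/f₂ = 1/(1.26 m) = +0.7937 D.
For thin lenses in contact, P = P₁ + P₂ = (+1.188) + (+0.7937) = +1.98 D.

P = +1.98 D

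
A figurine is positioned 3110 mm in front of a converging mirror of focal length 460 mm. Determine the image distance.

Mirror equation: 1/d_i = 1/f − 1/d_o = 1/(460.0) − 1/(3110) = 0.002174 − 0.0003215 = 0.001852, so d_i = 540 mm.
The image is real, inverted and reduced, in front of the mirror.

540 mm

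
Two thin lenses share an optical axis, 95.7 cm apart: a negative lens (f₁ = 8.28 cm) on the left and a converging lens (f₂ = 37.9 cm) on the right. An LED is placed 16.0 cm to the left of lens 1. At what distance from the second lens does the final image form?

Lens 1 is diverging, so f₁ = −8.28 cm.
Lens 1: 1/d_i1 = 1/f₁ − 1/d_o1 = 1/(-8.28) − 1/(16.0) = -0.1833, so d_i1 = -5.456 cm.
The intermediate image is 5.456 cm to the left of lens 1 (virtual), which is 95.7 − (-5.456) = 101.2 cm to the left of lens 2, so d_o2 = +101.2 cm.
Lens 2: 1/d_i2 = 1/f₂ − 1/d_o2 = 1/(37.9) − 1/(101.2) = 0.01650, so d_i2 = 60.6 cm.
The final image is real, 60.6 cm to the right of lens 2 (overall magnification ≈ -0.20).

60.6 cm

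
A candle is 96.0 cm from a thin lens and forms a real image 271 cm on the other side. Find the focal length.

Real image ⇒ d_i = +271 cm.
1/f = 1/d_o + 1/d_i = 1/(96.0) + 1/(271) = 0.01411, so f = 70.9 cm.
Since f is positive, the thin lens is converging.

f = 70.9 cm (converging)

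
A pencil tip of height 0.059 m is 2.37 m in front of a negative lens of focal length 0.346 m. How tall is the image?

0.00752 m

For a negative lens, f = -0.346 m.
1/d_i = 1/f − 1/d_o = 1/(-0.3460) − 1/(2.37) = -3.312, so d_i = -0.3019 m.
m = −d_i/d_o = +0.1274.
|h_i| = |m|·h_o = 0.1274 × 0.059 = 0.00752 m. The image is virtual, upright and reduced, on the same side as the object.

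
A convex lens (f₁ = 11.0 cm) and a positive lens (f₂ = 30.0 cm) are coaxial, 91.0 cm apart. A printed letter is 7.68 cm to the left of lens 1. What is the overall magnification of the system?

m = -1.15

Lens 1: 1/d_i1 = 1/(11.0) − 1/(7.68) = -0.03930, so d_i1 = -25.45 cm; m₁ = −d_i1/d_o1 = +3.314.
d_o2 = 91.0 − (-25.45) = 116.5 cm.
Lens 2: 1/d_i2 = 1/(30.0) − 1/(116.5) = 0.02475, so d_i2 = 40.40 cm; m₂ = −d_i2/d_o2 = -0.3468.
m = m₁·m₂ = (+3.314)(-0.3468) = -1.15.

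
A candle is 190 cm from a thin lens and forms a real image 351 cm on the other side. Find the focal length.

f = 123 cm (converging)

Real image ⇒ d_i = +351 cm.
1/f = 1/d_o + 1/d_i = 1/(190) + 1/(351) = 0.008112, so f = 123 cm.
Since f is positive, the thin lens is converging.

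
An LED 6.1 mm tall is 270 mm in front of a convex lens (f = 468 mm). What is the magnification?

m = +2.36

1/d_i = 1/f − 1/d_o = 1/(468.0) − 1/(270) = -0.001567, so d_i = -638.2 mm.
m = −d_i/d_o = −(-638.2)/(270) = +2.36.
The image is virtual, upright and enlarged, on the same side as the object.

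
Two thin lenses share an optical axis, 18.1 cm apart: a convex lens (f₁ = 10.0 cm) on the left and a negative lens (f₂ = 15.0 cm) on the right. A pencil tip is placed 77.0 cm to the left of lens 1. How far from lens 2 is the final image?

Lens 1: 1/d_i1 = 1/f₁ − 1/d_o1 = 1/(10.0) − 1/(77.0) = 0.08701, so d_i1 = 11.49 cm.
The intermediate image is 11.49 cm to the right of lens 1, which is 18.1 − (11.49) = 6.610 cm to the left of lens 2, so d_o2 = +6.610 cm.
Lens 2 is diverging, so f₂ = −15.0 cm.
Lens 2: 1/d_i2 = 1/f₂ − 1/d_o2 = 1/(-15.0) − 1/(6.610) = -0.2180, so d_i2 = -4.59 cm.
The final image is virtual, 4.59 cm to the left of lens 2 (overall magnification ≈ -0.10).

4.59 cm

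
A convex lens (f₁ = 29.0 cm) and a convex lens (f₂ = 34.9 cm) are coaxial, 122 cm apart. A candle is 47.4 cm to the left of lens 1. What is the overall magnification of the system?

Lens 1: 1/d_i1 = 1/(29.0) − 1/(47.4) = 0.01339, so d_i1 = 74.71 cm; m₁ = −d_i1/d_o1 = -1.576.
d_o2 = 122 − (74.71) = 47.29 cm.
Lens 2: 1/d_i2 = 1/(34.9) − 1/(47.29) = 0.007507, so d_i2 = 133.2 cm; m₂ = −d_i2/d_o2 = -2.817.
m = m₁·m₂ = (-1.576)(-2.817) = +4.44.

m = +4.44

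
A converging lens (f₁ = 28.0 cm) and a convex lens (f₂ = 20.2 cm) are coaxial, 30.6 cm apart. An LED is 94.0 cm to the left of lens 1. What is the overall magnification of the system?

Lens 1: 1/d_i1 = 1/(28.0) − 1/(94.0) = 0.02508, so d_i1 = 39.88 cm; m₁ = −d_i1/d_o1 = -0.4243.
d_o2 = 30.6 − (39.88) = -9.280 cm (virtual object).
Lens 2: 1/d_i2 = 1/(20.2) − 1/(-9.280) = 0.1573, so d_i2 = 6.359 cm; m₂ = −d_i2/d_o2 = +0.6852.
m = m₁·m₂ = (-0.4243)(+0.6852) = -0.291.

m = -0.291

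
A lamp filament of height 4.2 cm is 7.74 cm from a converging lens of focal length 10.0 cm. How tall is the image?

18.6 cm

1/d_i = 1/f − 1/d_o = 1/(10.00) − 1/(7.74) = -0.02920, so d_i = -34.25 cm.
m = −d_i/d_o = +4.425.
|h_i| = |m|·h_o = 4.425 × 4.2 = 18.6 cm. The image is virtual, upright and enlarged, on the same side as the object.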